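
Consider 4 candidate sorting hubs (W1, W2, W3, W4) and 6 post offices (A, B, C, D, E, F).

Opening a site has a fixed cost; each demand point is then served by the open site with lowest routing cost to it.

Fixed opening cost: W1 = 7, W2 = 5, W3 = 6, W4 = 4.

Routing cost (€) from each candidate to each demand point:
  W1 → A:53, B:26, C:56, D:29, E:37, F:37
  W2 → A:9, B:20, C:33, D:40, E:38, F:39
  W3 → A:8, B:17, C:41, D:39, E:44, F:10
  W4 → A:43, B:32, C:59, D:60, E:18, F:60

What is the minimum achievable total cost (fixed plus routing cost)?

Open {W1, W2, W3, W4}: assign each demand point to its cheapest open site.
  A→W3 8, B→W3 17, C→W2 33, D→W1 29, E→W4 18, F→W3 10
  routing cost 115, fixed 22 → total 137.
Compare {W1, W3, W4}: routing cost 123 + fixed 17 = 140.
Compare {W2, W3, W4}: routing cost 125 + fixed 15 = 140.
Compare {W3, W4}: routing cost 133 + fixed 10 = 143.
All other subsets cost ≥ 140. Minimum total cost: 137.

137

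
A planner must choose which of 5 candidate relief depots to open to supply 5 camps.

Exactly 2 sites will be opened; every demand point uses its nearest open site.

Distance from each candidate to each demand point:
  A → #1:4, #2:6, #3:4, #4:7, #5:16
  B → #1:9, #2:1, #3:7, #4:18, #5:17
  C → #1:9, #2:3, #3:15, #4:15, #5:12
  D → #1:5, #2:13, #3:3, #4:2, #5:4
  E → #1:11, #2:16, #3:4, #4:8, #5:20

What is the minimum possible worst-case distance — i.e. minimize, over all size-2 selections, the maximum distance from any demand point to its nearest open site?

Open {B, D}.
  Farthest demand point is #1 at distance 5 (to D); all others are ≤ 5.
With {C, D} the worst case is 5.
With {A, D} the worst case is 6.
No size-2 selection achieves below 5.

5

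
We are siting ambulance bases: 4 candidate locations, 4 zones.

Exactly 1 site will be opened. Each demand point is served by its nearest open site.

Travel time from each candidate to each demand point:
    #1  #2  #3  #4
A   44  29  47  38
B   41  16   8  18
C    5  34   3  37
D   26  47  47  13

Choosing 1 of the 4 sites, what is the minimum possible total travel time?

79

Open {C}.
  #1→C 5, #2→C 34, #3→C 3, #4→C 37  ⇒ total 79.
Compare {B}: total 83.
Compare {D}: total 133.
No size-1 selection does better; minimum is 79.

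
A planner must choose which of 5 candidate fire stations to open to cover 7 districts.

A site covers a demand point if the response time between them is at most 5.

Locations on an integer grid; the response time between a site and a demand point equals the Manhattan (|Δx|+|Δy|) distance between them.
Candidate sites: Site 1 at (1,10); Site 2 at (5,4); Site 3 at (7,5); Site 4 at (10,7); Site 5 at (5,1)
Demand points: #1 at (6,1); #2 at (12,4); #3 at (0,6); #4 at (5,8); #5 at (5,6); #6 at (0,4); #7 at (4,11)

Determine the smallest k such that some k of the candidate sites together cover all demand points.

3

Coverage sets (demand points within 5 of each site):
  Site 1: {#3, #7}
  Site 2: {#1, #4, #5, #6}
  Site 3: {#1, #4, #5}
  Site 4: {#2}
  Site 5: {#1, #5}
No 2 sites suffice: every size-2 union leaves at least one demand point uncovered.
But {Site 1, Site 2, Site 4} covers everything, so the minimum is 3.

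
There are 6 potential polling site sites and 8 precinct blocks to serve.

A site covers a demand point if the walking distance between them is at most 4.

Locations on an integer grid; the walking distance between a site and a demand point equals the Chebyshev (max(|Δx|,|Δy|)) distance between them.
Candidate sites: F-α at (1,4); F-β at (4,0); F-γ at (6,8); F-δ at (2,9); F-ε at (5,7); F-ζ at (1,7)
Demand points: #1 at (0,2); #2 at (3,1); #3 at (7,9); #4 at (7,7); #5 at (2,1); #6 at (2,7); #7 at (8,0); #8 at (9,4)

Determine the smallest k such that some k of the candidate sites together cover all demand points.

2

Coverage sets (demand points within 4 of each site):
  F-α: {#1, #2, #5, #6}
  F-β: {#1, #2, #5, #7}
  F-γ: {#3, #4, #6, #8}
  F-δ: {#6}
  F-ε: {#3, #4, #6, #8}
  F-ζ: {#6}
No single site covers all 8 demand points.
But {F-β, F-γ} covers everything, so the minimum is 2.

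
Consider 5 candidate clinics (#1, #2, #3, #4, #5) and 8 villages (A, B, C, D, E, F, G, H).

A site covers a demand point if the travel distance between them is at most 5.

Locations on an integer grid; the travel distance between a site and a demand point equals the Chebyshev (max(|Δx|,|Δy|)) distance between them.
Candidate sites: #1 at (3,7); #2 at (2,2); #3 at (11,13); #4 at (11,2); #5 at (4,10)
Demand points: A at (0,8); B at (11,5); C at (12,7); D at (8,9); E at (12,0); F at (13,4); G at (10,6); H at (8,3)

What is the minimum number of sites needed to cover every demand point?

2

Coverage sets (demand points within 5 of each site):
  #1: {A, D, H}
  #2: {}
  #3: {D}
  #4: {B, C, E, F, G, H}
  #5: {A, D}
No single site covers all 8 demand points.
But {#1, #4} covers everything, so the minimum is 2.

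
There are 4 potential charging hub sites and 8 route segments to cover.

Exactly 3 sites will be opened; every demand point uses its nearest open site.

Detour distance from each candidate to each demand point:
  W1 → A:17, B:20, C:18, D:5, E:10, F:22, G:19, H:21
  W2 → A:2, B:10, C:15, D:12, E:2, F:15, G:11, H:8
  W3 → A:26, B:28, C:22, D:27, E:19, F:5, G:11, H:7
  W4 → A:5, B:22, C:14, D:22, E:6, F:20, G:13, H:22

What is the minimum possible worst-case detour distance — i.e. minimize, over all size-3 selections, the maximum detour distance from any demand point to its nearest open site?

Open {W2, W3, W4}.
  Farthest demand point is C at detour distance 14 (to W4); all others are ≤ 14.
With {W1, W2, W3} the worst case is 15.
With {W1, W2, W4} the worst case is 15.
No size-3 selection achieves below 14.

14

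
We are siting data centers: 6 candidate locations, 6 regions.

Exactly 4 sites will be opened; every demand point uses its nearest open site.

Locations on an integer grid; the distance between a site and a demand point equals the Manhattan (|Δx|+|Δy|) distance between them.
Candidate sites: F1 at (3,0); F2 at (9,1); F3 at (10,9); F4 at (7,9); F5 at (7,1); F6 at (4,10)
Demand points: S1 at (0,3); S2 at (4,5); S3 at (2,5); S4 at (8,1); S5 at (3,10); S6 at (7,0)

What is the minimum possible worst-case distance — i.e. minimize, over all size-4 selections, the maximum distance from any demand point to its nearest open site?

6

Open {F1, F2, F3, F4}.
  Farthest demand point is S1 at distance 6 (to F1); all others are ≤ 6.
With {F1, F2, F3, F6} the worst case is 6.
With {F1, F2, F4, F5} the worst case is 6.
No size-4 selection achieves below 6.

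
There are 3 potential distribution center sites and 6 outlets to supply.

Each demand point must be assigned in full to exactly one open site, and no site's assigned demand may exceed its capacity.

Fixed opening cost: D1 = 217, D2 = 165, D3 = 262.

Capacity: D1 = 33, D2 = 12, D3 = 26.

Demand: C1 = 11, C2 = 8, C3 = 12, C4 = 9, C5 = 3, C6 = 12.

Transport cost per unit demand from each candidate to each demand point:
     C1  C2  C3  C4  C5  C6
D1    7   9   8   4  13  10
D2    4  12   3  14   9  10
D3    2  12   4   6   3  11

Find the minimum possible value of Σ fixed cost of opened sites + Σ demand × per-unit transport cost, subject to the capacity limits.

786

Open {D1, D3}; cheapest assignment that respects the capacities:
  D1 (cap 33, load 29): C2, C4, C6 — cost 8×9 + 9×4 + 12×10 = 228
  D3 (cap 26, load 26): C1, C3, C5 — cost 11×2 + 12×4 + 3×3 = 79
  Shipping 307, fixed 479 → total 786.
  Any other capacity-feasible assignment to {D1, D3} ships for at least 307.
Compare {D1, D2, D3}: its best feasible assignment gives total 939.
Every other set of open sites that can feasibly serve all demand totals ≥ 939 even under its best assignment. Minimum: 786.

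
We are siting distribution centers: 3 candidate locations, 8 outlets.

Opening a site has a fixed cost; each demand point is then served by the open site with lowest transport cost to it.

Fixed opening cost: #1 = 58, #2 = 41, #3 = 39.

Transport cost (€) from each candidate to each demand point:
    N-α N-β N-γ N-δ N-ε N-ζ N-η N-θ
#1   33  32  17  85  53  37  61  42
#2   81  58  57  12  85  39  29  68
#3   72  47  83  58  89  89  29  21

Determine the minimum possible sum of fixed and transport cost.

354

Open {#1, #2}: assign each demand point to its cheapest open site.
  N-α→#1 33, N-β→#1 32, N-γ→#1 17, N-δ→#2 12, N-ε→#1 53, N-ζ→#1 37, N-η→#2 29, N-θ→#1 42
  transport cost 255, fixed 99 → total 354.
Compare {#1, #2, #3}: transport cost 234 + fixed 138 = 372.
Compare {#1, #3}: transport cost 280 + fixed 97 = 377.
Compare {#1}: transport cost 360 + fixed 58 = 418.
All other subsets cost ≥ 372. Minimum total cost: 354.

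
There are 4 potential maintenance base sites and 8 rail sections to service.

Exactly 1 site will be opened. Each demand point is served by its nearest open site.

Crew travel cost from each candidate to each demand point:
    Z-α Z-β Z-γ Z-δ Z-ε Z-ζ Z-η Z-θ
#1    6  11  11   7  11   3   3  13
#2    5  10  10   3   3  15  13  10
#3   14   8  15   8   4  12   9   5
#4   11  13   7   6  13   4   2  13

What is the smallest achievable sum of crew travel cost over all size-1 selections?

Open {#1}.
  Z-α→#1 6, Z-β→#1 11, Z-γ→#1 11, Z-δ→#1 7, Z-ε→#1 11, Z-ζ→#1 3, Z-η→#1 3, Z-θ→#1 13  ⇒ total 65.
Compare {#2}: total 69.
Compare {#4}: total 69.
No size-1 selection does better; minimum is 65.

65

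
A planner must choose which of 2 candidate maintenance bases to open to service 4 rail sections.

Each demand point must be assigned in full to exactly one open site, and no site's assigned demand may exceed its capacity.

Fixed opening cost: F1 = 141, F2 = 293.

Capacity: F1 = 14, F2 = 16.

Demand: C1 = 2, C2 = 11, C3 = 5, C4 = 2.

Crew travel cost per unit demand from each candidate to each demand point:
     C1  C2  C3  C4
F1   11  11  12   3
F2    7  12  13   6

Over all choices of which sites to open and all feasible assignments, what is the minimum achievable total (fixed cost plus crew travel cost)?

Open {F1, F2}; cheapest assignment that respects the capacities:
  F1 (cap 14, load 13): C2, C4 — cost 11×11 + 2×3 = 127
  F2 (cap 16, load 7): C1, C3 — cost 2×7 + 5×13 = 79
  Shipping 206, fixed 434 → total 640.
  Any other capacity-feasible assignment to {F1, F2} ships for at least 206.
Total demand is 20 and no other set of sites has combined capacity ≥ 20, so {F1, F2} is the only feasible choice of open sites. Minimum: 640.

640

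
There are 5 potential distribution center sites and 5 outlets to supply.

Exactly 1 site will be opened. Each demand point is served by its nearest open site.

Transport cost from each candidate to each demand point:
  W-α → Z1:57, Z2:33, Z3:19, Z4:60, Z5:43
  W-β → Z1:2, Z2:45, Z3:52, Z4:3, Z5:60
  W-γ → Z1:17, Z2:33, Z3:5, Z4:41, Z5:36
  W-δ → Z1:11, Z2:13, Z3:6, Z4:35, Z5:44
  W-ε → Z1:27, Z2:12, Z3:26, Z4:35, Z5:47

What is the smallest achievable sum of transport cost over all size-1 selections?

Open {W-δ}.
  Z1→W-δ 11, Z2→W-δ 13, Z3→W-δ 6, Z4→W-δ 35, Z5→W-δ 44  ⇒ total 109.
Compare {W-γ}: total 132.
Compare {W-ε}: total 147.
No size-1 selection does better; minimum is 109.

109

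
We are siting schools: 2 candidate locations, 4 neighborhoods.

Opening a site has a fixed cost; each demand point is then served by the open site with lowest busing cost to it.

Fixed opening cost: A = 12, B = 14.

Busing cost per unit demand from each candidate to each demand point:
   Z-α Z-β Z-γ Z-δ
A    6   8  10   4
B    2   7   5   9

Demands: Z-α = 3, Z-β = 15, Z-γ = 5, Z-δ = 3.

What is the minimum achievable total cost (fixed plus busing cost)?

174

Open {A, B}: assign each demand point to its cheapest open site.
  Z-α→B 3×2=6, Z-β→B 15×7=105, Z-γ→B 5×5=25, Z-δ→A 3×4=12
  busing cost 148, fixed 26 → total 174.
Compare {B}: busing cost 163 + fixed 14 = 177.
Compare {A}: busing cost 200 + fixed 12 = 212.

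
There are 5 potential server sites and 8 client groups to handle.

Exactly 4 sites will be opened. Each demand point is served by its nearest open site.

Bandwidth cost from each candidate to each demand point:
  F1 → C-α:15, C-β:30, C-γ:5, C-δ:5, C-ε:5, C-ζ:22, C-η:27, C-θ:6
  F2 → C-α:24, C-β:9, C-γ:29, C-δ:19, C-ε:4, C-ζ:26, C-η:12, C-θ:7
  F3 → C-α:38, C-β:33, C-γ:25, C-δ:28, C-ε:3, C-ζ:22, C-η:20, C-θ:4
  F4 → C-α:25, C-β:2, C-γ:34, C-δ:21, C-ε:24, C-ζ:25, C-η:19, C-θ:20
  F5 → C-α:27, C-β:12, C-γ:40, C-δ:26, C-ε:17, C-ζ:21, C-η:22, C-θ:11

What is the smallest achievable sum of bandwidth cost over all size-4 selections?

Open {F1, F2, F3, F4}.
  C-α→F1 15, C-β→F4 2, C-γ→F1 5, C-δ→F1 5, C-ε→F3 3, C-ζ→F1 22, C-η→F2 12, C-θ→F3 4  ⇒ total 68.
Compare {F1, F2, F4, F5}: total 70.
Compare {F1, F2, F3, F5}: total 74.
No size-4 selection does better; minimum is 68.

68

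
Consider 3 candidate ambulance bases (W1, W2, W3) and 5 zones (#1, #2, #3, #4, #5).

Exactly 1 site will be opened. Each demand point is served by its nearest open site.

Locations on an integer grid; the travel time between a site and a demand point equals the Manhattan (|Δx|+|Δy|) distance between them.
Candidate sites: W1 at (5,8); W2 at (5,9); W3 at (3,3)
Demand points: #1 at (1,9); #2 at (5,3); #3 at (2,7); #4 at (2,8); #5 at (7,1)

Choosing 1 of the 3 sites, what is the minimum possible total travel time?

Open {W1}.
  #1→W1 5, #2→W1 5, #3→W1 4, #4→W1 3, #5→W1 9  ⇒ total 26.
Compare {W3}: total 27.
Compare {W2}: total 29.

26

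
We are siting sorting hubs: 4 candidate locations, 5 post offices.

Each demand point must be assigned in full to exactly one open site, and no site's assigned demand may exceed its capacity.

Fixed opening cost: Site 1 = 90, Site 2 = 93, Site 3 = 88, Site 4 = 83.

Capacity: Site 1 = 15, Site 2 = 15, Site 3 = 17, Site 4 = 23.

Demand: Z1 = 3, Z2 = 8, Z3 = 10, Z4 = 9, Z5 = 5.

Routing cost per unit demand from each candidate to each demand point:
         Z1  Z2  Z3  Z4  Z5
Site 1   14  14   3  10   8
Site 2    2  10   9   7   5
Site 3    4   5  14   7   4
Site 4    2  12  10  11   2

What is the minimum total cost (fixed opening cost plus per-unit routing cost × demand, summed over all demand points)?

Open {Site 3, Site 4}; cheapest assignment that respects the capacities:
  Site 3 (cap 17, load 17): Z2, Z4 — cost 8×5 + 9×7 = 103
  Site 4 (cap 23, load 18): Z1, Z3, Z5 — cost 3×2 + 10×10 + 5×2 = 116
  Shipping 219, fixed 171 → total 390.
  Any other capacity-feasible assignment to {Site 3, Site 4} ships for at least 219.
Compare {Site 1, Site 3, Site 4}: its best feasible assignment gives total 410.
Compare {Site 1, Site 2, Site 3}: its best feasible assignment gives total 430.
Every other set of open sites that can feasibly serve all demand totals ≥ 410 even under its best assignment. Minimum: 390.

390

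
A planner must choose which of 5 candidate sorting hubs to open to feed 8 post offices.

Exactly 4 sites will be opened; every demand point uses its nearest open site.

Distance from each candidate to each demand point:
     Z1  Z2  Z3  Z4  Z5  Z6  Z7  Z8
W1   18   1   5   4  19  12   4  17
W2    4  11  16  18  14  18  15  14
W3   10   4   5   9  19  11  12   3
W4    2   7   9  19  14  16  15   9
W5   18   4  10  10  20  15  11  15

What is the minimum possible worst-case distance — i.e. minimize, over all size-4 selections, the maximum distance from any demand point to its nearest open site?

Open {W1, W2, W3, W4}.
  Farthest demand point is Z5 at distance 14 (to W2); all others are ≤ 14.
With {W1, W2, W3, W5} the worst case is 14.
With {W1, W2, W4, W5} the worst case is 14.
No size-4 selection achieves below 14.

14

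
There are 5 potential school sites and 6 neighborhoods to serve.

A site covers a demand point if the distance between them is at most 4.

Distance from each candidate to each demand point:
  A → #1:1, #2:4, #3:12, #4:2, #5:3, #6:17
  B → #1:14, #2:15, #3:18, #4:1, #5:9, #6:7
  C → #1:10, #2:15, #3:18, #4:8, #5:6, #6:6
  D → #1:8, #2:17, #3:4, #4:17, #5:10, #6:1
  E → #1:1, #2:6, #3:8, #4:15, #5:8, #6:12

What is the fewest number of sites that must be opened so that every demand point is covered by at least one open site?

Coverage sets (demand points within 4 of each site):
  A: {#1, #2, #4, #5}
  B: {#4}
  C: {}
  D: {#3, #6}
  E: {#1}
No single site covers all 6 demand points.
But {A, D} covers everything, so the minimum is 2.

2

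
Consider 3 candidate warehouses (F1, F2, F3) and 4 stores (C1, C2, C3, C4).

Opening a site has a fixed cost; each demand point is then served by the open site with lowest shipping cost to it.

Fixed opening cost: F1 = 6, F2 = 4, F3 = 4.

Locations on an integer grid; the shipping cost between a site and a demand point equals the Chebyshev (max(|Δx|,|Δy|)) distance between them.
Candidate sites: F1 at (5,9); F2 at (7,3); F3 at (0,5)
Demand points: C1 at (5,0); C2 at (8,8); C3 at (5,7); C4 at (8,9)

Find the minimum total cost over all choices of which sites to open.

21

Open {F1, F2}: assign each demand point to its cheapest open site.
  C1→F2 3, C2→F1 3, C3→F1 2, C4→F1 3
  shipping cost 11, fixed 10 → total 21.
Compare {F2}: shipping cost 18 + fixed 4 = 22.
Compare {F1}: shipping cost 17 + fixed 6 = 23.
Compare {F1, F3}: shipping cost 13 + fixed 10 = 23.
All other subsets cost ≥ 22. Minimum total cost: 21.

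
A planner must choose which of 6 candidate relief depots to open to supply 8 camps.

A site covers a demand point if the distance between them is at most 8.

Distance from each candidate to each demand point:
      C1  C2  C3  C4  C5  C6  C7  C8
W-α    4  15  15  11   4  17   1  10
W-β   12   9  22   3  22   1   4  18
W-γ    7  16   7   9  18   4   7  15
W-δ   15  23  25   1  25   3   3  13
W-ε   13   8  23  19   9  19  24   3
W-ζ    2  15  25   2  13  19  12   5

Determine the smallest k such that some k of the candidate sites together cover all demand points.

4

Coverage sets (demand points within 8 of each site):
  W-α: {C1, C5, C7}
  W-β: {C4, C6, C7}
  W-γ: {C1, C3, C6, C7}
  W-δ: {C4, C6, C7}
  W-ε: {C2, C8}
  W-ζ: {C1, C4, C8}
No 3 sites suffice: every size-3 union leaves at least one demand point uncovered.
But {W-α, W-β, W-γ, W-ε} covers everything, so the minimum is 4.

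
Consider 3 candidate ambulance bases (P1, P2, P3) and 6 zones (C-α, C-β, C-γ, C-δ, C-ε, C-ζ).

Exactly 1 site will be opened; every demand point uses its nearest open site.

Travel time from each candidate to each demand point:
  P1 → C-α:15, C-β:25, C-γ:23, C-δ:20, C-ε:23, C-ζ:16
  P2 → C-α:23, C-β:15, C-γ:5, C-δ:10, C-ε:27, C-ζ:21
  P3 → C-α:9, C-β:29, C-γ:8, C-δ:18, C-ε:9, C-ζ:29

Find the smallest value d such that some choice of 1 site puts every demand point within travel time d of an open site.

Open {P1}.
  Farthest demand point is C-β at travel time 25 (to P1); all others are ≤ 25.
With {P2} the worst case is 27.
With {P3} the worst case is 29.
No size-1 selection achieves below 25.

25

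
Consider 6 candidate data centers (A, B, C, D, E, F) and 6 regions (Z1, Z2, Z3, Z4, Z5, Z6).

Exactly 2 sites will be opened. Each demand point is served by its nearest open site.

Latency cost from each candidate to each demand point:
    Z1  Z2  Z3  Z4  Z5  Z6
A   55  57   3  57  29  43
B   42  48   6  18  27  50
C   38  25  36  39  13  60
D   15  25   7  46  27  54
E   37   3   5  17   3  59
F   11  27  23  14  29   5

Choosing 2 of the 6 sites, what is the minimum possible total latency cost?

Open {E, F}.
  Z1→F 11, Z2→E 3, Z3→E 5, Z4→F 14, Z5→E 3, Z6→F 5  ⇒ total 41.
Compare {A, F}: total 89.
Compare {D, F}: total 89.
No size-2 selection does better; minimum is 41.

41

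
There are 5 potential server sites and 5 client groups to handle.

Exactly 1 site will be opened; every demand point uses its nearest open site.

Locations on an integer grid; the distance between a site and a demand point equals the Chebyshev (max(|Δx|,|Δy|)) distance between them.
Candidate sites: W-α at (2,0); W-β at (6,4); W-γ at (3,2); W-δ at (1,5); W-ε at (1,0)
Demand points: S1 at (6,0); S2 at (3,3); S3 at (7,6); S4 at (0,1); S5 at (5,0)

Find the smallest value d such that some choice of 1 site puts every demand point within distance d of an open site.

4

Open {W-γ}.
  Farthest demand point is S3 at distance 4 (to W-γ); all others are ≤ 4.
With {W-α} the worst case is 6.
With {W-β} the worst case is 6.
No size-1 selection achieves below 4.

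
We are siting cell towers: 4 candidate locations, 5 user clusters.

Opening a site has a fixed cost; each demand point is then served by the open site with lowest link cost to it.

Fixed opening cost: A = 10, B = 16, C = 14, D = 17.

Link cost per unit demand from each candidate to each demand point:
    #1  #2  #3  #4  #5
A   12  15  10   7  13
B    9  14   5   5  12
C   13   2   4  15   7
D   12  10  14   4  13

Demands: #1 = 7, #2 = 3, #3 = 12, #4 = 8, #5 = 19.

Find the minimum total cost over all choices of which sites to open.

320

Open {B, C}: assign each demand point to its cheapest open site.
  #1→B 7×9=63, #2→C 3×2=6, #3→C 12×4=48, #4→B 8×5=40, #5→C 19×7=133
  link cost 290, fixed 30 → total 320.
Compare {B, C, D}: link cost 282 + fixed 47 = 329.
Compare {A, B, C}: link cost 290 + fixed 40 = 330.
Compare {C, D}: link cost 303 + fixed 31 = 334.
All other subsets cost ≥ 329. Minimum total cost: 320.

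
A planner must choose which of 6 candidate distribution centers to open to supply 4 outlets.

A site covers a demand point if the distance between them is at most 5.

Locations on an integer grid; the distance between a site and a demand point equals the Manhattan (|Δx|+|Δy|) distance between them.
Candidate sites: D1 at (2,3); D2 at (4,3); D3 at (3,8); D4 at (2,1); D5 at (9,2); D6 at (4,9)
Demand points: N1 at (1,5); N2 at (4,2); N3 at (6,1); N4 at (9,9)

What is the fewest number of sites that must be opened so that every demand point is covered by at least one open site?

Coverage sets (demand points within 5 of each site):
  D1: {N1, N2}
  D2: {N1, N2, N3}
  D3: {N1}
  D4: {N1, N2, N3}
  D5: {N2, N3}
  D6: {N4}
No single site covers all 4 demand points.
But {D2, D6} covers everything, so the minimum is 2.

2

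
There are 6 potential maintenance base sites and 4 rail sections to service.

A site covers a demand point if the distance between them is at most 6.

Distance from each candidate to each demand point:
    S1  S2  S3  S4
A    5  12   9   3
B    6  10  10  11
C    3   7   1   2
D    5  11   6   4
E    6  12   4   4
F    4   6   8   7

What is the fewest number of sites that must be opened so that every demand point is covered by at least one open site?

2

Coverage sets (demand points within 6 of each site):
  A: {S1, S4}
  B: {S1}
  C: {S1, S3, S4}
  D: {S1, S3, S4}
  E: {S1, S3, S4}
  F: {S1, S2}
No single site covers all 4 demand points.
But {C, F} covers everything, so the minimum is 2.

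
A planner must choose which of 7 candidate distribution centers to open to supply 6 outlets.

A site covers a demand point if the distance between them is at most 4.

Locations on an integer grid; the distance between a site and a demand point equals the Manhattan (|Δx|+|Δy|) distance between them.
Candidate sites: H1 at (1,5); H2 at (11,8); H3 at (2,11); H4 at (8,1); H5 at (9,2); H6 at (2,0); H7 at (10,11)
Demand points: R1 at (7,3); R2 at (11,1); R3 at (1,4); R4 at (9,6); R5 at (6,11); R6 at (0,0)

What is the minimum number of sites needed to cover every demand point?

Coverage sets (demand points within 4 of each site):
  H1: {R3}
  H2: {R4}
  H3: {R5}
  H4: {R1, R2}
  H5: {R1, R2, R4}
  H6: {R6}
  H7: {R5}
No 3 sites suffice: every size-3 union leaves at least one demand point uncovered.
But {H1, H3, H5, H6} covers everything, so the minimum is 4.

4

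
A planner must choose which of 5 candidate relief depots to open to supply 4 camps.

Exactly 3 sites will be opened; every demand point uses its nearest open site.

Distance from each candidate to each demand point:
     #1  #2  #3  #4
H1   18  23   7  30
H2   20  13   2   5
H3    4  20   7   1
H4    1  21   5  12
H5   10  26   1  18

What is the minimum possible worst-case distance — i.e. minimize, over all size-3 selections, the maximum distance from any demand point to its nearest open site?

Open {H1, H2, H3}.
  Farthest demand point is #2 at distance 13 (to H2); all others are ≤ 13.
With {H1, H2, H4} the worst case is 13.
With {H1, H2, H5} the worst case is 13.
No size-3 selection achieves below 13.

13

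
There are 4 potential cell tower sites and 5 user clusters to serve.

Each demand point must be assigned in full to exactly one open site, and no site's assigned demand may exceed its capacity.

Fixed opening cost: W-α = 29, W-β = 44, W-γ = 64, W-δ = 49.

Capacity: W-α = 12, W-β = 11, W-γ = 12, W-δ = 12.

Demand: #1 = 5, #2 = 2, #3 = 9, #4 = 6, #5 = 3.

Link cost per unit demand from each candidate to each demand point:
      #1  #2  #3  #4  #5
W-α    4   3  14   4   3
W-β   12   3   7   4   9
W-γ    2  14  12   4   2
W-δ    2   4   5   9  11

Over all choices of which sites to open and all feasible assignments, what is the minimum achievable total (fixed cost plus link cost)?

Open {W-α, W-β, W-δ}; cheapest assignment that respects the capacities:
  W-α (cap 12, load 10): #1, #2, #5 — cost 5×4 + 2×3 + 3×3 = 35
  W-β (cap 11, load 6): #4 — cost 6×4 = 24
  W-δ (cap 12, load 9): #3 — cost 9×5 = 45
  Shipping 104, fixed 122 → total 226.
  Any other capacity-feasible assignment to {W-α, W-β, W-δ} ships for at least 104.
Compare {W-α, W-γ, W-δ}: its best feasible assignment gives total 233.
Compare {W-α, W-β, W-γ}: its best feasible assignment gives total 246.
Every other set of open sites that can feasibly serve all demand totals ≥ 233 even under its best assignment. Minimum: 226.

226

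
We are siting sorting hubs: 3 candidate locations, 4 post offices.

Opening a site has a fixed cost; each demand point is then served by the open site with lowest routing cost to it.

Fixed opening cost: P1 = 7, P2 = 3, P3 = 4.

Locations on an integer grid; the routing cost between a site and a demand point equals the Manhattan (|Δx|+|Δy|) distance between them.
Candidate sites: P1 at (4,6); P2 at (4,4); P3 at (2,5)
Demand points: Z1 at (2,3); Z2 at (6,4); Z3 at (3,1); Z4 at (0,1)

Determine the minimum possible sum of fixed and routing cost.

19

Open {P2}: assign each demand point to its cheapest open site.
  Z1→P2 3, Z2→P2 2, Z3→P2 4, Z4→P2 7
  routing cost 16, fixed 3 → total 19.
Compare {P2, P3}: routing cost 14 + fixed 7 = 21.
Compare {P3}: routing cost 18 + fixed 4 = 22.
Compare {P1, P2}: routing cost 16 + fixed 10 = 26.
All other subsets cost ≥ 21. Minimum total cost: 19.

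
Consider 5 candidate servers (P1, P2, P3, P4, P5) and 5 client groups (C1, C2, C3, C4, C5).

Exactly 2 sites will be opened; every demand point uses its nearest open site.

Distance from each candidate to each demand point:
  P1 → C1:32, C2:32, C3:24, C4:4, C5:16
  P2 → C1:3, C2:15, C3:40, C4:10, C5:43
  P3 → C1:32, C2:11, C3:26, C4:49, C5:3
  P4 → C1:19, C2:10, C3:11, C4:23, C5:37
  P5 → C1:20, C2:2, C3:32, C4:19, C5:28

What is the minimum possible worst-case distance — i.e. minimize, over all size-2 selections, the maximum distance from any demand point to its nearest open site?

19

Open {P1, P4}.
  Farthest demand point is C1 at distance 19 (to P4); all others are ≤ 19.
With {P3, P4} the worst case is 23.
With {P1, P2} the worst case is 24.
No size-2 selection achieves below 19.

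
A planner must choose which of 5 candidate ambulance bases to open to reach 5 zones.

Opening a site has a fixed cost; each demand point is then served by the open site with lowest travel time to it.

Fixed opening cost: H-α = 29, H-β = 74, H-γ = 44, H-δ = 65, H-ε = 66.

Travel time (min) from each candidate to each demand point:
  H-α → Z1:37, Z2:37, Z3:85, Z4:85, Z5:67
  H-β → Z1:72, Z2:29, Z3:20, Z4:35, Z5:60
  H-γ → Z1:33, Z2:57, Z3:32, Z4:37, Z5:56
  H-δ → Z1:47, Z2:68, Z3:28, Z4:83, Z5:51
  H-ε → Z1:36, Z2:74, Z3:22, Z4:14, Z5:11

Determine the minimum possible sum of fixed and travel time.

Open {H-α, H-ε}: assign each demand point to its cheapest open site.
  Z1→H-ε 36, Z2→H-α 37, Z3→H-ε 22, Z4→H-ε 14, Z5→H-ε 11
  travel time 120, fixed 95 → total 215.
Compare {H-ε}: travel time 157 + fixed 66 = 223.
Compare {H-γ, H-ε}: travel time 137 + fixed 110 = 247.
Compare {H-β, H-ε}: travel time 110 + fixed 140 = 250.
All other subsets cost ≥ 223. Minimum total cost: 215.

215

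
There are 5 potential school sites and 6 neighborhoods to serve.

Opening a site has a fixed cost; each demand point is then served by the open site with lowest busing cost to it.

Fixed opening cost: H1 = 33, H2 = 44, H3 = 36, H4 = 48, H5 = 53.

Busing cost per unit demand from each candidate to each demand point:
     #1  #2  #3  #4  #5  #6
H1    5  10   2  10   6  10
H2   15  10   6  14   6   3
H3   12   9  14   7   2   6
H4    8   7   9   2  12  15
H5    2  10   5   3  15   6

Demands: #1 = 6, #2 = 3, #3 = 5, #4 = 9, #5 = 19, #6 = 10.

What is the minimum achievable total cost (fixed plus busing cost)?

Open {H3, H5}: assign each demand point to its cheapest open site.
  #1→H5 6×2=12, #2→H3 3×9=27, #3→H5 5×5=25, #4→H5 9×3=27, #5→H3 19×2=38, #6→H3 10×6=60
  busing cost 189, fixed 89 → total 278.
Compare {H2, H3, H5}: busing cost 159 + fixed 133 = 292.
Compare {H1, H3, H4}: busing cost 177 + fixed 117 = 294.
Compare {H1, H3, H5}: busing cost 174 + fixed 122 = 296.
All other subsets cost ≥ 292. Minimum total cost: 278.

278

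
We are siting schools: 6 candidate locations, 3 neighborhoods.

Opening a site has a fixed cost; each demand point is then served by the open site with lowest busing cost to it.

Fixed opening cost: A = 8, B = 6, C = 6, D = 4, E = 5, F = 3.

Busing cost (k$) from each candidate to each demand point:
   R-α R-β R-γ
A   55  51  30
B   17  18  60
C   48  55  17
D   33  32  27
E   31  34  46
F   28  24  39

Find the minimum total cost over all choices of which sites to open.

Open {B, C}: assign each demand point to its cheapest open site.
  R-α→B 17, R-β→B 18, R-γ→C 17
  busing cost 52, fixed 12 → total 64.
Compare {B, C, F}: busing cost 52 + fixed 15 = 67.
Compare {B, C, D}: busing cost 52 + fixed 16 = 68.
Compare {B, C, E}: busing cost 52 + fixed 17 = 69.
All other subsets cost ≥ 67. Minimum total cost: 64.

64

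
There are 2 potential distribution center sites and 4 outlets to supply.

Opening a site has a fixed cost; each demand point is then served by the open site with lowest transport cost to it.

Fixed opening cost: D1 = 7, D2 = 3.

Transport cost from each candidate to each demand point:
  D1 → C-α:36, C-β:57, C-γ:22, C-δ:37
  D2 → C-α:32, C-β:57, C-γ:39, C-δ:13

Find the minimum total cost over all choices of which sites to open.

Open {D1, D2}: assign each demand point to its cheapest open site.
  C-α→D2 32, C-β→D1 57, C-γ→D1 22, C-δ→D2 13
  transport cost 124, fixed 10 → total 134.
Compare {D2}: transport cost 141 + fixed 3 = 144.
Compare {D1}: transport cost 152 + fixed 7 = 159.

134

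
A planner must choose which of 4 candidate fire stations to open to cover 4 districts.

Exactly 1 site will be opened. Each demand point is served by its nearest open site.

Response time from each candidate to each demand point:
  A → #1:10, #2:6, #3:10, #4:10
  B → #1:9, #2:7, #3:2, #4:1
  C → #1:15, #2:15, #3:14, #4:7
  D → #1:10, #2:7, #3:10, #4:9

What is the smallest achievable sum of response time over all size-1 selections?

Open {B}.
  #1→B 9, #2→B 7, #3→B 2, #4→B 1  ⇒ total 19.
Compare {A}: total 36.
Compare {D}: total 36.
No size-1 selection does better; minimum is 19.

19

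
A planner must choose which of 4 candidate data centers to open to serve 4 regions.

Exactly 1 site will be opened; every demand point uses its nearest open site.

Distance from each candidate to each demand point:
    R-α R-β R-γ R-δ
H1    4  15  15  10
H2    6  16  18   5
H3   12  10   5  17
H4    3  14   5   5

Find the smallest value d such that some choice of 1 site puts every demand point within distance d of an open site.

Open {H4}.
  Farthest demand point is R-β at distance 14 (to H4); all others are ≤ 14.
With {H1} the worst case is 15.
With {H3} the worst case is 17.
No size-1 selection achieves below 14.

14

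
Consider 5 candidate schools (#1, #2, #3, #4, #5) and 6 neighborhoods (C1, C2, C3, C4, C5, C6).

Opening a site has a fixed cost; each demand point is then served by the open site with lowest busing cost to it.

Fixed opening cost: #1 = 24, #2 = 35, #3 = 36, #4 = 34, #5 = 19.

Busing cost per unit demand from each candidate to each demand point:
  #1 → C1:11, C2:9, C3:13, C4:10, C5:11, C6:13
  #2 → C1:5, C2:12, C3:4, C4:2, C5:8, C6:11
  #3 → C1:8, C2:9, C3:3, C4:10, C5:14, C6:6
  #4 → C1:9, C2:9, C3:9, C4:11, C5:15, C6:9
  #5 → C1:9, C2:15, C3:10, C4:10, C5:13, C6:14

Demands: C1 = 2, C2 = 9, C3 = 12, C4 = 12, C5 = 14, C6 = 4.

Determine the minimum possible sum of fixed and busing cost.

Open {#2, #3}: assign each demand point to its cheapest open site.
  C1→#2 2×5=10, C2→#3 9×9=81, C3→#3 12×3=36, C4→#2 12×2=24, C5→#2 14×8=112, C6→#3 4×6=24
  busing cost 287, fixed 71 → total 358.
Compare {#2, #3, #5}: busing cost 287 + fixed 90 = 377.
Compare {#1, #2}: busing cost 319 + fixed 59 = 378.
Compare {#2, #4}: busing cost 311 + fixed 69 = 380.
All other subsets cost ≥ 377. Minimum total cost: 358.

358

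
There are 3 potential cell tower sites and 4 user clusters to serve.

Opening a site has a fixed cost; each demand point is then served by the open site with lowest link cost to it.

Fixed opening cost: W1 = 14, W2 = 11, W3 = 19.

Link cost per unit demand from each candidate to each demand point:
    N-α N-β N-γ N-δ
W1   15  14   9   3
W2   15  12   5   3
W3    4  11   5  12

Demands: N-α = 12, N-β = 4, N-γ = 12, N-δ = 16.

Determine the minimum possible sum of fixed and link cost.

230

Open {W2, W3}: assign each demand point to its cheapest open site.
  N-α→W3 12×4=48, N-β→W3 4×11=44, N-γ→W2 12×5=60, N-δ→W2 16×3=48
  link cost 200, fixed 30 → total 230.
Compare {W1, W3}: link cost 200 + fixed 33 = 233.
Compare {W1, W2, W3}: link cost 200 + fixed 44 = 244.
Compare {W2}: link cost 336 + fixed 11 = 347.
All other subsets cost ≥ 233. Minimum total cost: 230.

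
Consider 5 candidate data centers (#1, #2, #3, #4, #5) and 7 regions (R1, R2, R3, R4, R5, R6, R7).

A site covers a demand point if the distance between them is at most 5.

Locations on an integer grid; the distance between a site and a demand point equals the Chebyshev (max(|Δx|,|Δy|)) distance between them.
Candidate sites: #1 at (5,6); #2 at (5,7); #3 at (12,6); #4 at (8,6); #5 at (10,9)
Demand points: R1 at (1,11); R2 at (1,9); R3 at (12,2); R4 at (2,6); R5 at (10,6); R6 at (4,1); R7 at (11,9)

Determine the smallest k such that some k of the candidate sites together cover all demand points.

2

Coverage sets (demand points within 5 of each site):
  #1: {R1, R2, R4, R5, R6}
  #2: {R1, R2, R4, R5}
  #3: {R3, R5, R7}
  #4: {R3, R5, R6, R7}
  #5: {R5, R7}
No single site covers all 7 demand points.
But {#1, #3} covers everything, so the minimum is 2.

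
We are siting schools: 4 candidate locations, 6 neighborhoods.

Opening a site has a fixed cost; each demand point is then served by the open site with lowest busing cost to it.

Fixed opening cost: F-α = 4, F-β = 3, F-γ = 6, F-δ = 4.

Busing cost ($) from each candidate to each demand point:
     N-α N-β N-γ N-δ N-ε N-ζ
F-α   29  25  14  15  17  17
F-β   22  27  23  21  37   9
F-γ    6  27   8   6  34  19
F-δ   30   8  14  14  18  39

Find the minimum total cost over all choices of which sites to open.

68

Open {F-β, F-γ, F-δ}: assign each demand point to its cheapest open site.
  N-α→F-γ 6, N-β→F-δ 8, N-γ→F-γ 8, N-δ→F-γ 6, N-ε→F-δ 18, N-ζ→F-β 9
  busing cost 55, fixed 13 → total 68.
Compare {F-α, F-β, F-γ, F-δ}: busing cost 54 + fixed 17 = 71.
Compare {F-γ, F-δ}: busing cost 65 + fixed 10 = 75.
Compare {F-α, F-γ, F-δ}: busing cost 62 + fixed 14 = 76.
All other subsets cost ≥ 71. Minimum total cost: 68.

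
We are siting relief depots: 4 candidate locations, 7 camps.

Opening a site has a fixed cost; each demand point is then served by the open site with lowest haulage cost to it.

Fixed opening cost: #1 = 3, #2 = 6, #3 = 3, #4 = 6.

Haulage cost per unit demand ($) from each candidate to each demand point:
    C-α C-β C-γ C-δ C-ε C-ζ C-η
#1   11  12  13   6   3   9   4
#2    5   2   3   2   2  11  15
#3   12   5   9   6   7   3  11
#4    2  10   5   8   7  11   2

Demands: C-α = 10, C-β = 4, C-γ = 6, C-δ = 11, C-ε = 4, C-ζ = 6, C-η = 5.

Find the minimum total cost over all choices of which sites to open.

119

Open {#2, #3, #4}: assign each demand point to its cheapest open site.
  C-α→#4 10×2=20, C-β→#2 4×2=8, C-γ→#2 6×3=18, C-δ→#2 11×2=22, C-ε→#2 4×2=8, C-ζ→#3 6×3=18, C-η→#4 5×2=10
  haulage cost 104, fixed 15 → total 119.
Compare {#1, #2, #3, #4}: haulage cost 104 + fixed 18 = 122.
Compare {#1, #2, #4}: haulage cost 140 + fixed 15 = 155.
Compare {#1, #2, #3}: haulage cost 144 + fixed 12 = 156.
All other subsets cost ≥ 122. Minimum total cost: 119.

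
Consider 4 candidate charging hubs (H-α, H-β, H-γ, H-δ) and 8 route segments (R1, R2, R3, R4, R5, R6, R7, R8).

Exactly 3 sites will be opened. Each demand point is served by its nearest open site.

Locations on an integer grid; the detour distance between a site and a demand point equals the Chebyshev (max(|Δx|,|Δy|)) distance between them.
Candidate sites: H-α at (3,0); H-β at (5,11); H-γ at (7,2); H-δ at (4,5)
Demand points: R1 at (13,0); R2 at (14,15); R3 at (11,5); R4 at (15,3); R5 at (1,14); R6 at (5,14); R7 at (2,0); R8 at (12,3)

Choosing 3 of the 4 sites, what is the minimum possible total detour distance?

Open {H-α, H-β, H-γ}.
  R1→H-γ 6, R2→H-β 9, R3→H-γ 4, R4→H-γ 8, R5→H-β 4, R6→H-β 3, R7→H-α 1, R8→H-γ 5  ⇒ total 40.
Compare {H-β, H-γ, H-δ}: total 44.
Compare {H-α, H-β, H-δ}: total 50.
No size-3 selection does better; minimum is 40.

40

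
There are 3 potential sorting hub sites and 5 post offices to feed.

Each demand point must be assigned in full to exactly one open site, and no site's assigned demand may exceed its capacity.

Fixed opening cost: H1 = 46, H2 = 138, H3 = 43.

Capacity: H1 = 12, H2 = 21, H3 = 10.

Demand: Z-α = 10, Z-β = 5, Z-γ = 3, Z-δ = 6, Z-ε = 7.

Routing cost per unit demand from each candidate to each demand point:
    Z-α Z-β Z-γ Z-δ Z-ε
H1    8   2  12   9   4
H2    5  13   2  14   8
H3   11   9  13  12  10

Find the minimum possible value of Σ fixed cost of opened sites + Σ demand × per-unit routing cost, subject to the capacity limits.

360

Open {H1, H2}; cheapest assignment that respects the capacities:
  H1 (cap 12, load 11): Z-β, Z-δ — cost 5×2 + 6×9 = 64
  H2 (cap 21, load 20): Z-α, Z-γ, Z-ε — cost 10×5 + 3×2 + 7×8 = 112
  Shipping 176, fixed 184 → total 360.
  Any other capacity-feasible assignment to {H1, H2} ships for at least 176.
Compare {H1, H2, H3}: its best feasible assignment gives total 393.
Compare {H2, H3}: its best feasible assignment gives total 489.
Every other set of open sites that can feasibly serve all demand totals ≥ 393 even under its best assignment. Minimum: 360.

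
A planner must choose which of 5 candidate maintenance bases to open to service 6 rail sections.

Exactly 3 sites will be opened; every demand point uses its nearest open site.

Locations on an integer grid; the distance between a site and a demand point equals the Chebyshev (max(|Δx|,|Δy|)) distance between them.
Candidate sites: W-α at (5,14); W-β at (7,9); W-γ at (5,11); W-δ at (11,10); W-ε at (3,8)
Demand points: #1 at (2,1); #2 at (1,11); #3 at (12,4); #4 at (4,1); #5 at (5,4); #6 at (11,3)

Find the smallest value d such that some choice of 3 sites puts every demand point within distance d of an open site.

7

Open {W-α, W-β, W-ε}.
  Farthest demand point is #1 at distance 7 (to W-ε); all others are ≤ 7.
With {W-α, W-δ, W-ε} the worst case is 7.
With {W-β, W-γ, W-ε} the worst case is 7.
No size-3 selection achieves below 7.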